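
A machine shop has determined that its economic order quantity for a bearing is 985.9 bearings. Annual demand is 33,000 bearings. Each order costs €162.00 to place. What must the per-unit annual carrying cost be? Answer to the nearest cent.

H ≈ €11.00

Invert the EOQ relation Q*² = 2DS/H.
From Q* = √(2DS/H): H = 2DS / Q*² = 2 × 33,000 × 162 / 985.9² = 11.0000.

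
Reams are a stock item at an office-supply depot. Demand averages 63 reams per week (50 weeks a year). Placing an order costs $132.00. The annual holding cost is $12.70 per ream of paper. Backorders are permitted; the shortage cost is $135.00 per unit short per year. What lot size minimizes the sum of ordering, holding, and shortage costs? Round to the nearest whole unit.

Annual demand D = 63 × 50 = 3,150.
With planned backorders, Q* = √(2DS/H) · √((H+B)/B).
√(2DS/H) = √(2 × 3,150 × 132 / 12.7) = 255.891.
√((H+B)/B) = √((12.7+135)/135) = 1.0460.
Q* ≈ 267.657.

Q* ≈ 268 reams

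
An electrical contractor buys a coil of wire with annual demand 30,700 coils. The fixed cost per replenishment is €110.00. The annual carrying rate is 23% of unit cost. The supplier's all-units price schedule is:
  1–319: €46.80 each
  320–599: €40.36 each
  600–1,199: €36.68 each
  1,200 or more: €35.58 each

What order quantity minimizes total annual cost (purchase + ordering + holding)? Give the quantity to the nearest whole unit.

Q* ≈ 1,200 coils

Holding cost per unit per year at price C is H = 0.23·C.
Candidates are each tier's EOQ (if it falls in that tier) and each price-break quantity.
Tier 1 (€46.80): EOQ = 792.1 exceeds tier's upper bound 319, so this tier is dominated.
Tier 2 (€40.36): EOQ = 853.0 exceeds tier's upper bound 599, so this tier is dominated.
EOQ at €36.68 = 894.8 (feasible in tier 3): TC = 30,700×€36.68 + (30,700/894.8)×110 + (894.8/2)×0.23×€36.68 = €1,133,624.47.
EOQ at €35.58 = 908.5 < 1200, so use break Q=1200: TC = 30,700×€35.58 + (30,700/1200.0)×110 + (1200.0/2)×0.23×€35.58 = €1,100,030.21.
Lowest total cost is €1,100,030.21 at Q = 1200.0.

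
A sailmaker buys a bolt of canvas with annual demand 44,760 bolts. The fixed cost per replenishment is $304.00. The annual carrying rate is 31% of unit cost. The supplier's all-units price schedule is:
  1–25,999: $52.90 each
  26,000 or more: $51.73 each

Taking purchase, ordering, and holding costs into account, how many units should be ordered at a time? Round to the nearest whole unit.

Q* ≈ 1,288 bolts

Holding cost per unit per year at price C is H = 0.31·C.
For each price level, check whether its EOQ is feasible; otherwise the best quantity at that price is the breakpoint.
EOQ at $52.90 = 1288.2 (feasible in tier 1): TC = 44,760×$52.90 + (44,760/1288.2)×304 + (1288.2/2)×0.31×$52.90 = $2,388,929.43.
EOQ at $51.73 = 1302.7 < 26000, so use break Q=26000: TC = 44,760×$51.73 + (44,760/26000.0)×304 + (26000.0/2)×0.31×$51.73 = $2,524,430.05.
Lowest total cost is $2,388,929.43 at Q = 1288.2.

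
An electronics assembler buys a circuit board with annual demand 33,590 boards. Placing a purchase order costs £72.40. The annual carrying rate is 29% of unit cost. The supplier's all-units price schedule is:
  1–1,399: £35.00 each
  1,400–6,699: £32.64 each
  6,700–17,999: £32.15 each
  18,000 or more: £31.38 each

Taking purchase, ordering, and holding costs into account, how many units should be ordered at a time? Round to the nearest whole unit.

Holding cost per unit per year at price C is H = 0.29·C.
Candidates are each tier's EOQ (if it falls in that tier) and each price-break quantity.
EOQ at £35.00 = 692.2 (feasible in tier 1): TC = 33,590×£35.00 + (33,590/692.2)×72.4 + (692.2/2)×0.29×£35.00 = £1,182,676.23.
EOQ at £32.64 = 716.8 < 1400, so use break Q=1400: TC = 33,590×£32.64 + (33,590/1400.0)×72.4 + (1400.0/2)×0.29×£32.64 = £1,104,740.60.
EOQ at £32.15 = 722.3 < 6700, so use break Q=6700: TC = 33,590×£32.15 + (33,590/6700.0)×72.4 + (6700.0/2)×0.29×£32.15 = £1,111,515.20.
EOQ at £31.38 = 731.1 < 18000, so use break Q=18000: TC = 33,590×£31.38 + (33,590/18000.0)×72.4 + (18000.0/2)×0.29×£31.38 = £1,136,091.11.
Lowest total cost is £1,104,740.60 at Q = 1400.0.

Q* ≈ 1,400 boards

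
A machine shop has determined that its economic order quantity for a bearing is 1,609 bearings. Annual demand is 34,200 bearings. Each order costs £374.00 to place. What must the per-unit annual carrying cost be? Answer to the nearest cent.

Invert the EOQ relation Q*² = 2DS/H.
From Q* = √(2DS/H): H = 2DS / Q*² = 2 × 34,200 × 374 / 1,609² = 9.8813.

H ≈ £9.88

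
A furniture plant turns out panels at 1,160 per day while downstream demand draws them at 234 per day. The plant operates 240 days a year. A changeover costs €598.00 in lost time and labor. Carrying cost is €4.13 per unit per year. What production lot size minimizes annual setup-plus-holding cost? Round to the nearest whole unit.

Annual demand D = 234 × 240 = 56,160.
Production build-up factor (1 − d/p) = 1 − 234/1,160 = 0.7983.
Q* = √(2DS / (H(1 − d/p))) = √(2 × 56,160 × 598 / (4.13 × 0.7983)).
= √(67,167,360 / 3.2969) ≈ 4513.647.

Q* ≈ 4,514 panels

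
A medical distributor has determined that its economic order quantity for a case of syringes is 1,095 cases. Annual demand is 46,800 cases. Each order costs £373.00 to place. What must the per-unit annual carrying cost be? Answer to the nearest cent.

Invert the EOQ relation Q*² = 2DS/H.
From Q* = √(2DS/H): H = 2DS / Q*² = 2 × 46,800 × 373 / 1,095² = 29.1177.

H ≈ £29.12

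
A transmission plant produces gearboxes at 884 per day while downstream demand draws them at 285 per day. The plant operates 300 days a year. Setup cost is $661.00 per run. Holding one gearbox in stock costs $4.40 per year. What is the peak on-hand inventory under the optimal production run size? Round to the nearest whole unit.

I_max ≈ 4,172 gearboxes

Annual demand D = 285 × 300 = 85,500.
Production build-up factor (1 − d/p) = 1 − 285/884 = 0.6776.
Q* = √(2DS / (H(1 − d/p))) = √(2 × 85,500 × 661 / (4.4 × 0.6776)).
= √(113,031,000 / 2.9814) ≈ 6157.227.
Maximum inventory = Q*(1 − d/p) = 6157.227 × 0.6776 ≈ 4172.148.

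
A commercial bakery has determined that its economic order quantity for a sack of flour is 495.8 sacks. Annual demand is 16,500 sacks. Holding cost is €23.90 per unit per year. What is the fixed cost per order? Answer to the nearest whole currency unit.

Invert the EOQ relation Q*² = 2DS/H.
From Q* = √(2DS/H): S = Q*²H / (2D) = 495.8² × 23.9 / (2 × 16,500) = 178.0316.

S ≈ €178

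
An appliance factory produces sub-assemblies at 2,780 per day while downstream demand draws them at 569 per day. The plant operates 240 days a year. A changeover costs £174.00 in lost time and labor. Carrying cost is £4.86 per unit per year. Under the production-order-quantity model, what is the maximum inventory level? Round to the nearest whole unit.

I_max ≈ 2,789 sub-assemblies

Annual demand D = 569 × 240 = 136,560.
Production build-up factor (1 − d/p) = 1 − 569/2,780 = 0.7953.
Q* = √(2DS / (H(1 − d/p))) = √(2 × 136,560 × 174 / (4.86 × 0.7953)).
= √(47,522,880 / 3.8653) ≈ 3506.398.
Maximum inventory = Q*(1 − d/p) = 3506.398 × 0.7953 ≈ 2788.722.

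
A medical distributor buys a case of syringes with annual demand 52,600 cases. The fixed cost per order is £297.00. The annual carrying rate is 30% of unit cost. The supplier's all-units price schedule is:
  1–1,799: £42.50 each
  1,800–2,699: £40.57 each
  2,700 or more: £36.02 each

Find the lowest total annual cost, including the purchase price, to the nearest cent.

TC* ≈ £1,915,026.10

Holding cost per unit per year at price C is H = 0.30·C.
Candidates are each tier's EOQ (if it falls in that tier) and each price-break quantity.
EOQ at £42.50 = 1565.4 (feasible in tier 1): TC = 52,600×£42.50 + (52,600/1565.4)×297 + (1565.4/2)×0.30×£42.50 = £2,255,459.11.
EOQ at £40.57 = 1602.2 < 1800, so use break Q=1800: TC = 52,600×£40.57 + (52,600/1800.0)×297 + (1800.0/2)×0.30×£40.57 = £2,153,614.90.
EOQ at £36.02 = 1700.4 < 2700, so use break Q=2700: TC = 52,600×£36.02 + (52,600/2700.0)×297 + (2700.0/2)×0.30×£36.02 = £1,915,026.10.
Lowest total cost among the candidates is at Q = 2700.0.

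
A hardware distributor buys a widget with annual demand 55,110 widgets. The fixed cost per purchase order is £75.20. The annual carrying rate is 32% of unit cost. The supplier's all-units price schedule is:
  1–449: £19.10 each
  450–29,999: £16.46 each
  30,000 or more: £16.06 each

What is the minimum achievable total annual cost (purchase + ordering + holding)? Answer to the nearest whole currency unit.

TC* ≈ £913,718

Holding cost per unit per year at price C is H = 0.32·C.
Evaluate total cost at each tier's feasible EOQ or, if the EOQ is below the tier, at the tier's minimum quantity.
Tier 1 (£19.10): EOQ = 1164.5 exceeds tier's upper bound 449, so this tier is dominated.
EOQ at £16.46 = 1254.4 (feasible in tier 2): TC = 55,110×£16.46 + (55,110/1254.4)×75.2 + (1254.4/2)×0.32×£16.46 = £913,717.98.
EOQ at £16.06 = 1270.0 < 30000, so use break Q=30000: TC = 55,110×£16.06 + (55,110/30000.0)×75.2 + (30000.0/2)×0.32×£16.06 = £962,292.74.
Lowest total cost among the candidates is at Q = 1254.4.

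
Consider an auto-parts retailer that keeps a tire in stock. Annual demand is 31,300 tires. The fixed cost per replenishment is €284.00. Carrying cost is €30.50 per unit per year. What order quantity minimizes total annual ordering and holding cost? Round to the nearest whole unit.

EOQ = √(2DS / H) = √(2 × 31,300 × 284 / 30.5).
= √(17,778,400 / 30.5) = √582,898.3607 ≈ 763.478.

Q* ≈ 763 tires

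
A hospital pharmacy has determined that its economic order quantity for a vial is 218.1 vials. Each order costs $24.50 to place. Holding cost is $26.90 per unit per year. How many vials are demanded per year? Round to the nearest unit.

D ≈ 26,114 vials per year

Squaring Q* = √(2DS/H) gives Q*² = 2DS/H.
From Q* = √(2DS/H): D = Q*²H / (2S) = 218.1² × 26.9 / (2 × 24.5) = 26113.647.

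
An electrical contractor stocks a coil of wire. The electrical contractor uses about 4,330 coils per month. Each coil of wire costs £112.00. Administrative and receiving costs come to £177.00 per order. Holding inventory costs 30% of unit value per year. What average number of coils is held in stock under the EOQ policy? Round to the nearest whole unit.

Annual demand D = 4,330 × 12 = 51,960.
Holding cost H = 0.30 × £112.00 = £33.6000 per unit per year.
Q* = √(2DS/H) = √(2 × 51,960 × 177 / 33.6) ≈ 739.89.
Average inventory = Q*/2 ≈ 739.89 / 2 = 369.944.

Average inventory ≈ 370 coils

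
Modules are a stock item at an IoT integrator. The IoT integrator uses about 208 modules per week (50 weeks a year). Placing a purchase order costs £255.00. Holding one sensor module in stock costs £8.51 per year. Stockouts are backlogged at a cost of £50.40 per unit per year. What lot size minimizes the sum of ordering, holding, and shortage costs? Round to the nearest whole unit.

Annual demand D = 208 × 50 = 10,400.
With planned backorders, Q* = √(2DS/H) · √((H+B)/B).
√(2DS/H) = √(2 × 10,400 × 255 / 8.51) = 789.472.
√((H+B)/B) = √((8.51+50.4)/50.4) = 1.0811.
Q* ≈ 853.525.

Q* ≈ 854 modules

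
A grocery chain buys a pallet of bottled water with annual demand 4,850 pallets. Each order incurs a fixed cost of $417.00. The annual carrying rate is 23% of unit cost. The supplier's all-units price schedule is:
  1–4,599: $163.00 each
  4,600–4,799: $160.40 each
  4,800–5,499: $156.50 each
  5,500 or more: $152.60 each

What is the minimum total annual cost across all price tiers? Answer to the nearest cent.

Holding cost per unit per year at price C is H = 0.23·C.
For each price level, check whether its EOQ is feasible; otherwise the best quantity at that price is the breakpoint.
EOQ at $163.00 = 328.5 (feasible in tier 1): TC = 4,850×$163.00 + (4,850/328.5)×417 + (328.5/2)×0.23×$163.00 = $802,864.35.
EOQ at $160.40 = 331.1 < 4600, so use break Q=4600: TC = 4,850×$160.40 + (4,850/4600.0)×417 + (4600.0/2)×0.23×$160.40 = $863,231.26.
EOQ at $156.50 = 335.2 < 4800, so use break Q=4800: TC = 4,850×$156.50 + (4,850/4800.0)×417 + (4800.0/2)×0.23×$156.50 = $845,834.34.
EOQ at $152.60 = 339.5 < 5500, so use break Q=5500: TC = 4,850×$152.60 + (4,850/5500.0)×417 + (5500.0/2)×0.23×$152.60 = $836,997.22.
Lowest total cost among the candidates is at Q = 328.5.

TC* ≈ $802,864.35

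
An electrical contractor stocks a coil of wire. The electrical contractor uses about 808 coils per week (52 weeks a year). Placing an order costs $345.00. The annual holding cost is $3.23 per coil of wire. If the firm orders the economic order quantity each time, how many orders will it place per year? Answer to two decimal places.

N ≈ 14.02 orders per year

Annual demand D = 808 × 52 = 42,016.
EOQ = √(2DS/H) = √(2 × 42,016 × 345 / 3.23) ≈ 2995.92.
Orders per year = D / Q* = 42,016 / 2995.92 ≈ 14.024.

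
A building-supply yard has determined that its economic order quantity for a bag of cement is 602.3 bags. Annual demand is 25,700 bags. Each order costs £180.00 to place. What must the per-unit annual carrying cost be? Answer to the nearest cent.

H ≈ £25.50

Invert the EOQ relation Q*² = 2DS/H.
From Q* = √(2DS/H): H = 2DS / Q*² = 2 × 25,700 × 180 / 602.3² = 25.5041.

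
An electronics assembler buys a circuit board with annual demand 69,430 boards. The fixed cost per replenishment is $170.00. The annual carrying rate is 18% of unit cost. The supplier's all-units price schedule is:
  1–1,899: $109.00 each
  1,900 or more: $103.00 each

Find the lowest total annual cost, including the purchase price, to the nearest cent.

Holding cost per unit per year at price C is H = 0.18·C.
Candidates are each tier's EOQ (if it falls in that tier) and each price-break quantity.
EOQ at $109.00 = 1096.9 (feasible in tier 1): TC = 69,430×$109.00 + (69,430/1096.9)×170 + (1096.9/2)×0.18×$109.00 = $7,589,391.00.
EOQ at $103.00 = 1128.4 < 1900, so use break Q=1900: TC = 69,430×$103.00 + (69,430/1900.0)×170 + (1900.0/2)×0.18×$103.00 = $7,175,115.16.
Lowest total cost among the candidates is at Q = 1900.0.

TC* ≈ $7,175,115.16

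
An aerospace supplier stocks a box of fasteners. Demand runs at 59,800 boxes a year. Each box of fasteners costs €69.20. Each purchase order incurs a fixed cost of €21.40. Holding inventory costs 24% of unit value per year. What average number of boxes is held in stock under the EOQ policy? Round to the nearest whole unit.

Average inventory ≈ 196 boxes

Holding cost H = 0.24 × €69.20 = €16.6080 per unit per year.
EOQ = √(2DS/H) = √(2 × 59,800 × 21.4 / 16.608) ≈ 392.57.
Average inventory = Q*/2 ≈ 392.57 / 2 = 196.284.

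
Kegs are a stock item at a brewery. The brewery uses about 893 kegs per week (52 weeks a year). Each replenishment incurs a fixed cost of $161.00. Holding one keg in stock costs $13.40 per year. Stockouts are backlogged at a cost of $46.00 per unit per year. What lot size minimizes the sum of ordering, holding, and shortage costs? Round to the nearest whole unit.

Q* ≈ 1,200 kegs

Annual demand D = 893 × 52 = 46,436.
With planned backorders, Q* = √(2DS/H) · √((H+B)/B).
√(2DS/H) = √(2 × 46,436 × 161 / 13.4) = 1056.338.
√((H+B)/B) = √((13.4+46)/46) = 1.1364.
Q* ≈ 1200.376.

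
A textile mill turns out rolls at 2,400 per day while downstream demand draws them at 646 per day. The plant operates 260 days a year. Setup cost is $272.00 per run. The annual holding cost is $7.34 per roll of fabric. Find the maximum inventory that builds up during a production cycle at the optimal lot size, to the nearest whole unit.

Annual demand D = 646 × 260 = 167,960.
Production build-up factor (1 − d/p) = 1 − 646/2,400 = 0.7308.
Q* = √(2DS / (H(1 − d/p))) = √(2 × 167,960 × 272 / (7.34 × 0.7308)).
= √(91,370,240 / 5.3643) ≈ 4127.102.
Maximum inventory = Q*(1 − d/p) = 4127.102 × 0.7308 ≈ 3016.224.

I_max ≈ 3,016 rolls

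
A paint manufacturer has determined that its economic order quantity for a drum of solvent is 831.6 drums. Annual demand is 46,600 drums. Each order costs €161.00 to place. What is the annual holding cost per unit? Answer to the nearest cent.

H ≈ €21.70

Invert the EOQ relation Q*² = 2DS/H.
From Q* = √(2DS/H): H = 2DS / Q*² = 2 × 46,600 × 161 / 831.6² = 21.6977.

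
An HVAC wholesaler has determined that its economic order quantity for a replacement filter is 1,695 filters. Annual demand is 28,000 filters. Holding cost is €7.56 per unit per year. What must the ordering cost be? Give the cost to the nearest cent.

Invert the EOQ relation Q*² = 2DS/H.
From Q* = √(2DS/H): S = Q*²H / (2D) = 1,695² × 7.56 / (2 × 28,000) = 387.8584.

S ≈ €387.86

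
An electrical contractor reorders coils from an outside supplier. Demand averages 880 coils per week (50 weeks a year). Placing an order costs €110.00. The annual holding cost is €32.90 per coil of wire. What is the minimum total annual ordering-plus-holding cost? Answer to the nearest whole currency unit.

TC* ≈ €17,846

Annual demand D = 880 × 50 = 44,000.
Q* = √(2DS/H) = √(2 × 44,000 × 110 / 32.9) ≈ 542.43.
At Q*, ordering cost (D/Q*)S equals holding cost (Q*/2)H, each = √(DSH/2).
Minimum total = √(2DSH) = √(2 × 44,000 × 110 × 32.9) ≈ 17845.784.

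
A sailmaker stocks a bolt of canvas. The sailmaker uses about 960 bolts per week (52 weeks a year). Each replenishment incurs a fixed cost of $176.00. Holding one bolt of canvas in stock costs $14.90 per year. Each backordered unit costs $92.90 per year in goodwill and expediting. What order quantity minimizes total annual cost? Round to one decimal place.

Q* ≈ 1,169.8 bolts

Annual demand D = 960 × 52 = 49,920.
With planned backorders, Q* = √(2DS/H) · √((H+B)/B).
√(2DS/H) = √(2 × 49,920 × 176 / 14.9) = 1085.964.
√((H+B)/B) = √((14.9+92.9)/92.9) = 1.0772.
Q* ≈ 1169.815.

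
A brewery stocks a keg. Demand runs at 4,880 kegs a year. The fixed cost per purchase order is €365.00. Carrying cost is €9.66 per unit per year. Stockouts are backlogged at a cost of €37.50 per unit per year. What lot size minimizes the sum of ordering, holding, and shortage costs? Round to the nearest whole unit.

With planned backorders, Q* = √(2DS/H) · √((H+B)/B).
√(2DS/H) = √(2 × 4,880 × 365 / 9.66) = 607.271.
√((H+B)/B) = √((9.66+37.5)/37.5) = 1.1214.
Q* ≈ 681.011.

Q* ≈ 681 kegs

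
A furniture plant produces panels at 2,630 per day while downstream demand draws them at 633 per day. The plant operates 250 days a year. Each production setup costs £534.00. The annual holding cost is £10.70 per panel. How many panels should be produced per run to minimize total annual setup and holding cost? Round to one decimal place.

Annual demand D = 633 × 250 = 158,250.
Production build-up factor (1 − d/p) = 1 − 633/2,630 = 0.7593.
Q* = √(2DS / (H(1 − d/p))) = √(2 × 158,250 × 534 / (10.7 × 0.7593)).
= √(169,011,000 / 8.1247) ≈ 4560.941.

Q* ≈ 4,560.9 panels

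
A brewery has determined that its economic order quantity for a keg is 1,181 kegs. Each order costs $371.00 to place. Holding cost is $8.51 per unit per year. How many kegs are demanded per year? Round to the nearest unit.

Invert the EOQ relation Q*² = 2DS/H.
From Q* = √(2DS/H): D = Q*²H / (2S) = 1,181² × 8.51 / (2 × 371) = 15996.518.

D ≈ 15,997 kegs per year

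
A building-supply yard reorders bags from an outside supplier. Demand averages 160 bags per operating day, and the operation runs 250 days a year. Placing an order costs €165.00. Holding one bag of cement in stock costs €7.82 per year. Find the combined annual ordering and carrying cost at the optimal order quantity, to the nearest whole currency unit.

Annual demand D = 160 × 250 = 40,000.
The optimal lot size = √(2DS/H) = √(2 × 40,000 × 165 / 7.82) ≈ 1299.22.
At Q*, ordering cost (D/Q*)S equals holding cost (Q*/2)H, each = √(DSH/2).
Minimum total = √(2DSH) = √(2 × 40,000 × 165 × 7.82) ≈ 10159.921.

TC* ≈ €10,160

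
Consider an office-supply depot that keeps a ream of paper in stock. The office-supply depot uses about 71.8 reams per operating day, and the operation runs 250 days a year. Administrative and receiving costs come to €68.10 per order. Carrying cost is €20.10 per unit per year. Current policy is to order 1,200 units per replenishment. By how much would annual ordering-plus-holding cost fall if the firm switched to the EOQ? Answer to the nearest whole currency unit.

Extra cost ≈ €6,069 per year

Annual demand D = 71.8 × 250 = 17,950.
EOQ = √(2DS/H) = √(2 × 17,950 × 68.1 / 20.1) ≈ 348.76.
Cost at Q* = (D/Q*)S + (Q*/2)H = √(2DSH) ≈ €7,010.01.
Cost at Q = 1,200: (17,950/1,200)×68.1 + (1,200/2)×20.1 = €1,018.66 + €12,060.00 = €13,078.66.
Excess = €13,078.66 − €7,010.01 = €6,068.65.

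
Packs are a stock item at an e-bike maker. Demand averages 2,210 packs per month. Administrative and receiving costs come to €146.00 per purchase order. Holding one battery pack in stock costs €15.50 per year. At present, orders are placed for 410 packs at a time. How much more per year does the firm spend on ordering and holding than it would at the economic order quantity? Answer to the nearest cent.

Extra cost ≈ €1,665.41 per year

Annual demand D = 2,210 × 12 = 26,520.
EOQ = √(2DS/H) = √(2 × 26,520 × 146 / 15.5) ≈ 706.83.
Cost at Q* = (D/Q*)S + (Q*/2)H = √(2DSH) ≈ €10,955.80.
Cost at Q = 410: (26,520/410)×146 + (410/2)×15.5 = €9,443.71 + €3,177.50 = €12,621.21.
Excess = €12,621.21 − €10,955.80 = €1,665.41.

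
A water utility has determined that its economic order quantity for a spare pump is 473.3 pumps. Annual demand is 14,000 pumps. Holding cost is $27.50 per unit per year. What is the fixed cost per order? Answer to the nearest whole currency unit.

S ≈ $220

Invert the EOQ relation Q*² = 2DS/H.
From Q* = √(2DS/H): S = Q*²H / (2D) = 473.3² × 27.5 / (2 × 14,000) = 220.0127.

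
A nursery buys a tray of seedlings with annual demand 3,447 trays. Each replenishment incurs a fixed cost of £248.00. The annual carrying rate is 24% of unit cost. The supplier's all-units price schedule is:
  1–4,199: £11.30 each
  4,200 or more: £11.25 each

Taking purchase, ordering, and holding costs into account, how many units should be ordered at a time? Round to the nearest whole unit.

Q* ≈ 794 trays

Holding cost per unit per year at price C is H = 0.24·C.
Evaluate total cost at each tier's feasible EOQ or, if the EOQ is below the tier, at the tier's minimum quantity.
EOQ at £11.30 = 794.0 (feasible in tier 1): TC = 3,447×£11.30 + (3,447/794.0)×248 + (794.0/2)×0.24×£11.30 = £41,104.41.
EOQ at £11.25 = 795.8 < 4200, so use break Q=4200: TC = 3,447×£11.25 + (3,447/4200.0)×248 + (4200.0/2)×0.24×£11.25 = £44,652.29.
Lowest total cost is £41,104.41 at Q = 794.0.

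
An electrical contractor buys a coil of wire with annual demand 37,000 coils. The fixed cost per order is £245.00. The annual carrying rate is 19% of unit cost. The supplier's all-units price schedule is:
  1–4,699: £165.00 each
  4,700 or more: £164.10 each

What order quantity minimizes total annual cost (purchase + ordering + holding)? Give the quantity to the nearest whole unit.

Holding cost per unit per year at price C is H = 0.19·C.
For each price level, check whether its EOQ is feasible; otherwise the best quantity at that price is the breakpoint.
EOQ at £165.00 = 760.5 (feasible in tier 1): TC = 37,000×£165.00 + (37,000/760.5)×245 + (760.5/2)×0.19×£165.00 = £6,128,840.63.
EOQ at £164.10 = 762.5 < 4700, so use break Q=4700: TC = 37,000×£164.10 + (37,000/4700.0)×245 + (4700.0/2)×0.19×£164.10 = £6,146,899.37.
Lowest total cost is £6,128,840.63 at Q = 760.5.

Q* ≈ 760 coils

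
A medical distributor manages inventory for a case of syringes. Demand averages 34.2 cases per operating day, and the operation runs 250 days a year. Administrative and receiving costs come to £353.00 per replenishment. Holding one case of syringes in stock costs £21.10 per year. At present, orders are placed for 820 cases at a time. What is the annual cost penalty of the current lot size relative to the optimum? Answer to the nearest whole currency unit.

Extra cost ≈ £1,046 per year

Annual demand D = 34.2 × 250 = 8,550.
EOQ = √(2DS/H) = √(2 × 8,550 × 353 / 21.1) ≈ 534.87.
Cost at Q* = (D/Q*)S + (Q*/2)H = √(2DSH) ≈ £11,285.65.
Cost at Q = 820: (8,550/820)×353 + (820/2)×21.1 = £3,680.67 + £8,651.00 = £12,331.67.
Excess = £12,331.67 − £11,285.65 = £1,046.02.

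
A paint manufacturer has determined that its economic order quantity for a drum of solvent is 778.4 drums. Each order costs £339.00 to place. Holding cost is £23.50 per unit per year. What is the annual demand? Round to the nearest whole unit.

Invert the EOQ relation Q*² = 2DS/H.
From Q* = √(2DS/H): D = Q*²H / (2S) = 778.4² × 23.5 / (2 × 339) = 21001.186.

D ≈ 21,001 drums per year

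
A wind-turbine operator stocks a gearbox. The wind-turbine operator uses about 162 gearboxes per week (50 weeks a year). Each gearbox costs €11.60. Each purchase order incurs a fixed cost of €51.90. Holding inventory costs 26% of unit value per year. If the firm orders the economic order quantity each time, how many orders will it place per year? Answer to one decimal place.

N ≈ 15.3 orders per year

Annual demand D = 162 × 50 = 8,100.
Holding cost H = 0.26 × €11.60 = €3.0160 per unit per year.
EOQ = √(2DS/H) = √(2 × 8,100 × 51.9 / 3.016) ≈ 527.99.
Orders per year = D / Q* = 8,100 / 527.99 ≈ 15.341.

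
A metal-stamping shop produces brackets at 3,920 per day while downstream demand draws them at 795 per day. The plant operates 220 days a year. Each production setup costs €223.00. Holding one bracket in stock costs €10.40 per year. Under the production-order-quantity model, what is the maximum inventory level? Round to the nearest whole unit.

Annual demand D = 795 × 220 = 174,900.
Production build-up factor (1 − d/p) = 1 − 795/3,920 = 0.7972.
Q* = √(2DS / (H(1 − d/p))) = √(2 × 174,900 × 223 / (10.4 × 0.7972)).
= √(78,005,400 / 8.2908) ≈ 3067.352.
Maximum inventory = Q*(1 − d/p) = 3067.352 × 0.7972 ≈ 2445.275.

I_max ≈ 2,445 brackets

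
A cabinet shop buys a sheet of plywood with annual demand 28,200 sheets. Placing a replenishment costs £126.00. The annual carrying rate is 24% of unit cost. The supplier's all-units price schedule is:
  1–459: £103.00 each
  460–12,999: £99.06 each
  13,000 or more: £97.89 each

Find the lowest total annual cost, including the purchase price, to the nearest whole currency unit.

TC* ≈ £2,806,490

Holding cost per unit per year at price C is H = 0.24·C.
Evaluate total cost at each tier's feasible EOQ or, if the EOQ is below the tier, at the tier's minimum quantity.
Tier 1 (£103.00): EOQ = 536.2 exceeds tier's upper bound 459, so this tier is dominated.
EOQ at £99.06 = 546.7 (feasible in tier 2): TC = 28,200×£99.06 + (28,200/546.7)×126 + (546.7/2)×0.24×£99.06 = £2,806,490.09.
EOQ at £97.89 = 550.0 < 13000, so use break Q=13000: TC = 28,200×£97.89 + (28,200/13000.0)×126 + (13000.0/2)×0.24×£97.89 = £2,913,479.72.
Lowest total cost among the candidates is at Q = 546.7.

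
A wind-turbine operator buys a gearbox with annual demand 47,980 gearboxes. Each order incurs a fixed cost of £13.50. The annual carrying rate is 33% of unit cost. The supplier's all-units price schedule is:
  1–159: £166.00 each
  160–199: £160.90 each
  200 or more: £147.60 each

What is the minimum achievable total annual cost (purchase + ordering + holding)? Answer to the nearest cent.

Holding cost per unit per year at price C is H = 0.33·C.
For each price level, check whether its EOQ is feasible; otherwise the best quantity at that price is the breakpoint.
EOQ at £166.00 = 153.8 (feasible in tier 1): TC = 47,980×£166.00 + (47,980/153.8)×13.5 + (153.8/2)×0.33×£166.00 = £7,973,104.09.
EOQ at £160.90 = 156.2 < 160, so use break Q=160: TC = 47,980×£160.90 + (47,980/160.0)×13.5 + (160.0/2)×0.33×£160.90 = £7,728,278.07.
EOQ at £147.60 = 163.1 < 200, so use break Q=200: TC = 47,980×£147.60 + (47,980/200.0)×13.5 + (200.0/2)×0.33×£147.60 = £7,089,957.45.
Lowest total cost among the candidates is at Q = 200.0.

TC* ≈ £7,089,957.45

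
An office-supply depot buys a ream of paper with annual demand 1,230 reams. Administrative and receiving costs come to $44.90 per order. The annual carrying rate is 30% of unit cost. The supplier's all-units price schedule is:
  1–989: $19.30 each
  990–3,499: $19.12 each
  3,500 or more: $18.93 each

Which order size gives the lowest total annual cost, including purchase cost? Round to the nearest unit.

Q* ≈ 138 reams

Holding cost per unit per year at price C is H = 0.30·C.
For each price level, check whether its EOQ is feasible; otherwise the best quantity at that price is the breakpoint.
EOQ at $19.30 = 138.1 (feasible in tier 1): TC = 1,230×$19.30 + (1,230/138.1)×44.9 + (138.1/2)×0.30×$19.30 = $24,538.71.
EOQ at $19.12 = 138.8 < 990, so use break Q=990: TC = 1,230×$19.12 + (1,230/990.0)×44.9 + (990.0/2)×0.30×$19.12 = $26,412.70.
EOQ at $18.93 = 139.5 < 3500, so use break Q=3500: TC = 1,230×$18.93 + (1,230/3500.0)×44.9 + (3500.0/2)×0.30×$18.93 = $33,237.93.
Lowest total cost is $24,538.71 at Q = 138.1.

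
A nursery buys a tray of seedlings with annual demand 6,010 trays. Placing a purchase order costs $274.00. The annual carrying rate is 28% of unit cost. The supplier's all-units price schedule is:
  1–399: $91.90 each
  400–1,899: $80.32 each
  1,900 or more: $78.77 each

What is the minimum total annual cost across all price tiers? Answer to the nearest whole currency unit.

Holding cost per unit per year at price C is H = 0.28·C.
Candidates are each tier's EOQ (if it falls in that tier) and each price-break quantity.
EOQ at $91.90 = 357.8 (feasible in tier 1): TC = 6,010×$91.90 + (6,010/357.8)×274 + (357.8/2)×0.28×$91.90 = $561,524.86.
EOQ at $80.32 = 382.7 < 400, so use break Q=400: TC = 6,010×$80.32 + (6,010/400.0)×274 + (400.0/2)×0.28×$80.32 = $491,337.97.
EOQ at $78.77 = 386.4 < 1900, so use break Q=1900: TC = 6,010×$78.77 + (6,010/1900.0)×274 + (1900.0/2)×0.28×$78.77 = $495,227.23.
Lowest total cost among the candidates is at Q = 400.0.

TC* ≈ $491,338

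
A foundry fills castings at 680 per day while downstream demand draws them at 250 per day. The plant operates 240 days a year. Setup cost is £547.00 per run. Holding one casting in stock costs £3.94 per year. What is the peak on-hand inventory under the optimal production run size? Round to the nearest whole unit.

Annual demand D = 250 × 240 = 60,000.
Production build-up factor (1 − d/p) = 1 − 250/680 = 0.6324.
Q* = √(2DS / (H(1 − d/p))) = √(2 × 60,000 × 547 / (3.94 × 0.6324)).
= √(65,640,000 / 2.4915) ≈ 5132.824.
Maximum inventory = Q*(1 − d/p) = 5132.824 × 0.6324 ≈ 3245.757.

I_max ≈ 3,246 castings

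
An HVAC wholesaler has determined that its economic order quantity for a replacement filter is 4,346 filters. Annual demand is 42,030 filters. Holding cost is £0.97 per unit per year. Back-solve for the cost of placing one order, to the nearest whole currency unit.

S ≈ £218

The basic EOQ model gives Q* = √(2DS/H); rearrange for the unknown.
From Q* = √(2DS/H): S = Q*²H / (2D) = 4,346² × 0.97 / (2 × 42,030) = 217.9525.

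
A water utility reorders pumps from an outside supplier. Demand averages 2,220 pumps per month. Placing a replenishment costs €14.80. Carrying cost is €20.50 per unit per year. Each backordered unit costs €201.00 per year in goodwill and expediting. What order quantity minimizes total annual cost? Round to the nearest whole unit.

Q* ≈ 206 pumps

Annual demand D = 2,220 × 12 = 26,640.
With planned backorders, Q* = √(2DS/H) · √((H+B)/B).
√(2DS/H) = √(2 × 26,640 × 14.8 / 20.5) = 196.126.
√((H+B)/B) = √((20.5+201)/201) = 1.0498.
Q* ≈ 205.885.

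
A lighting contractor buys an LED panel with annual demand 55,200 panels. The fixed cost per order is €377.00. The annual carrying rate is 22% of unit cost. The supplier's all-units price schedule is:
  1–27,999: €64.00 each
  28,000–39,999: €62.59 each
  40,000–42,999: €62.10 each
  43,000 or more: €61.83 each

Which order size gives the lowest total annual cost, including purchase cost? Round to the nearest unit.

Q* ≈ 1,719 panels

Holding cost per unit per year at price C is H = 0.22·C.
For each price level, check whether its EOQ is feasible; otherwise the best quantity at that price is the breakpoint.
EOQ at €64.00 = 1719.3 (feasible in tier 1): TC = 55,200×€64.00 + (55,200/1719.3)×377 + (1719.3/2)×0.22×€64.00 = €3,557,007.87.
EOQ at €62.59 = 1738.6 < 28000, so use break Q=28000: TC = 55,200×€62.59 + (55,200/28000.0)×377 + (28000.0/2)×0.22×€62.59 = €3,648,488.43.
EOQ at €62.10 = 1745.4 < 40000, so use break Q=40000: TC = 55,200×€62.10 + (55,200/40000.0)×377 + (40000.0/2)×0.22×€62.10 = €3,701,680.26.
EOQ at €61.83 = 1749.2 < 43000, so use break Q=43000: TC = 55,200×€61.83 + (55,200/43000.0)×377 + (43000.0/2)×0.22×€61.83 = €3,705,955.86.
Lowest total cost is €3,557,007.87 at Q = 1719.3.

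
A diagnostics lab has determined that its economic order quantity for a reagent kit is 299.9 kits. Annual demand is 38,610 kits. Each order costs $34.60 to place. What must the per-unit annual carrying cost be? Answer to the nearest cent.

H ≈ $29.71

Invert the EOQ relation Q*² = 2DS/H.
From Q* = √(2DS/H): H = 2DS / Q*² = 2 × 38,610 × 34.6 / 299.9² = 29.7066.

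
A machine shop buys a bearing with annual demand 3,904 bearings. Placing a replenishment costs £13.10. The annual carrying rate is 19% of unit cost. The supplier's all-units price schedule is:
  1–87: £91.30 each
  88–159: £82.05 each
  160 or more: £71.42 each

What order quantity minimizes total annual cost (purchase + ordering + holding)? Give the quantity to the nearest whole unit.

Q* ≈ 160 bearings

Holding cost per unit per year at price C is H = 0.19·C.
Candidates are each tier's EOQ (if it falls in that tier) and each price-break quantity.
EOQ at £91.30 = 76.8 (feasible in tier 1): TC = 3,904×£91.30 + (3,904/76.8)×13.1 + (76.8/2)×0.19×£91.30 = £357,767.24.
EOQ at £82.05 = 81.0 < 88, so use break Q=88: TC = 3,904×£82.05 + (3,904/88.0)×13.1 + (88.0/2)×0.19×£82.05 = £321,590.30.
EOQ at £71.42 = 86.8 < 160, so use break Q=160: TC = 3,904×£71.42 + (3,904/160.0)×13.1 + (160.0/2)×0.19×£71.42 = £280,228.90.
Lowest total cost is £280,228.90 at Q = 160.0.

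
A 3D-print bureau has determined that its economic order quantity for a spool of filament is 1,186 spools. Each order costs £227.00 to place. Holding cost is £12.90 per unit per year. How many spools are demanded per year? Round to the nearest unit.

D ≈ 39,967 spools per year

Squaring Q* = √(2DS/H) gives Q*² = 2DS/H.
From Q* = √(2DS/H): D = Q*²H / (2S) = 1,186² × 12.9 / (2 × 227) = 39967.155.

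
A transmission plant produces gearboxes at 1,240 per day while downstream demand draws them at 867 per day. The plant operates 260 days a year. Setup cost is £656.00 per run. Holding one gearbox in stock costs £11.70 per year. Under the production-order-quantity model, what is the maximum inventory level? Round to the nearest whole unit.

Annual demand D = 867 × 260 = 225,420.
Production build-up factor (1 − d/p) = 1 − 867/1,240 = 0.3008.
Q* = √(2DS / (H(1 − d/p))) = √(2 × 225,420 × 656 / (11.7 × 0.3008)).
= √(295,751,040 / 3.5194) ≈ 9166.987.
Maximum inventory = Q*(1 − d/p) = 9166.987 × 0.3008 ≈ 2757.489.

I_max ≈ 2,757 gearboxes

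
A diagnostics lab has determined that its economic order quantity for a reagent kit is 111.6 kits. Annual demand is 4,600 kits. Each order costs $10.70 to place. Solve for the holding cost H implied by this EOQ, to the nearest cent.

H ≈ $7.90

Squaring Q* = √(2DS/H) gives Q*² = 2DS/H.
From Q* = √(2DS/H): H = 2DS / Q*² = 2 × 4,600 × 10.7 / 111.6² = 7.9039.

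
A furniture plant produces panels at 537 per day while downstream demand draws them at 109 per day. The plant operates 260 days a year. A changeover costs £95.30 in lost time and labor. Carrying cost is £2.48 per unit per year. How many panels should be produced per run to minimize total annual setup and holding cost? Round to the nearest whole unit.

Q* ≈ 1,653 panels

Annual demand D = 109 × 260 = 28,340.
Production build-up factor (1 − d/p) = 1 − 109/537 = 0.7970.
Q* = √(2DS / (H(1 − d/p))) = √(2 × 28,340 × 95.3 / (2.48 × 0.7970)).
= √(5,401,604 / 1.9766) ≈ 1653.106.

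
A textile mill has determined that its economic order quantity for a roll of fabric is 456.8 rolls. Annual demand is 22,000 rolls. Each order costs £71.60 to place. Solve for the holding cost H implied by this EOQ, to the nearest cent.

H ≈ £15.10

Invert the EOQ relation Q*² = 2DS/H.
From Q* = √(2DS/H): H = 2DS / Q*² = 2 × 22,000 × 71.6 / 456.8² = 15.0978.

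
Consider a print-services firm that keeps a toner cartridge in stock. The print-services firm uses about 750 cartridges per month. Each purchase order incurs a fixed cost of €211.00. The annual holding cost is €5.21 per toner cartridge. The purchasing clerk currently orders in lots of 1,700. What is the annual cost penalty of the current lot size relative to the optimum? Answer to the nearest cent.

Extra cost ≈ €1,097.24 per year

Annual demand D = 750 × 12 = 9,000.
EOQ = √(2DS/H) = √(2 × 9,000 × 211 / 5.21) ≈ 853.80.
Cost at Q* = (D/Q*)S + (Q*/2)H = √(2DSH) ≈ €4,448.32.
Cost at Q = 1,700: (9,000/1,700)×211 + (1,700/2)×5.21 = €1,117.06 + €4,428.50 = €5,545.56.
Excess = €5,545.56 − €4,448.32 = €1,097.24.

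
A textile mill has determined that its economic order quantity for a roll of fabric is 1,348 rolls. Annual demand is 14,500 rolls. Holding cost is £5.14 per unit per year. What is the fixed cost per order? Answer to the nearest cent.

Invert the EOQ relation Q*² = 2DS/H.
From Q* = √(2DS/H): S = Q*²H / (2D) = 1,348² × 5.14 / (2 × 14,500) = 322.0660.

S ≈ £322.07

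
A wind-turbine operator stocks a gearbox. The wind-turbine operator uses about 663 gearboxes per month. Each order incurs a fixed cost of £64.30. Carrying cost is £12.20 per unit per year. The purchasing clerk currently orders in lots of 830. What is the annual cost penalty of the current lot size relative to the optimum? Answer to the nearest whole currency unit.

Extra cost ≈ £2,146 per year

Annual demand D = 663 × 12 = 7,956.
EOQ = √(2DS/H) = √(2 × 7,956 × 64.3 / 12.2) ≈ 289.59.
Cost at Q* = (D/Q*)S + (Q*/2)H = √(2DSH) ≈ £3,533.03.
Cost at Q = 830: (7,956/830)×64.3 + (830/2)×12.2 = £616.35 + £5,063.00 = £5,679.35.
Excess = £5,679.35 − £3,533.03 = £2,146.32.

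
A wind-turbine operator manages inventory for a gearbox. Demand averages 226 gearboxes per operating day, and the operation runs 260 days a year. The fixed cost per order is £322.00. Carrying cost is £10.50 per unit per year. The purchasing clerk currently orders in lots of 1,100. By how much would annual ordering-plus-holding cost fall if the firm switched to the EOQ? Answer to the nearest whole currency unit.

Extra cost ≈ £3,042 per year

Annual demand D = 226 × 260 = 58,760.
EOQ = √(2DS/H) = √(2 × 58,760 × 322 / 10.5) ≈ 1898.41.
Cost at Q* = (D/Q*)S + (Q*/2)H = √(2DSH) ≈ £19,933.27.
Cost at Q = 1,100: (58,760/1,100)×322 + (1,100/2)×10.5 = £17,200.65 + £5,775.00 = £22,975.65.
Excess = £22,975.65 − £19,933.27 = £3,042.39.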